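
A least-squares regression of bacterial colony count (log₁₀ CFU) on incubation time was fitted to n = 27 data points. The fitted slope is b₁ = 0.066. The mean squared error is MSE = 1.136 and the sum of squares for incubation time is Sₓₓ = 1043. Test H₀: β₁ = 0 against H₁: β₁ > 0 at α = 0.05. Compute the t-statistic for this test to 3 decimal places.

t = 2.000

SE(b₁) = √(MSE/Sₓₓ) = √(1.136/1043) = 0.0330025.
t = 0.066 / 0.0330025 = 2.000.
df = n − 2 = 25.
One-sided p ≈ 0.0282, which is < 0.05, so reject H₀.
There is evidence that the true slope on incubation time is positive.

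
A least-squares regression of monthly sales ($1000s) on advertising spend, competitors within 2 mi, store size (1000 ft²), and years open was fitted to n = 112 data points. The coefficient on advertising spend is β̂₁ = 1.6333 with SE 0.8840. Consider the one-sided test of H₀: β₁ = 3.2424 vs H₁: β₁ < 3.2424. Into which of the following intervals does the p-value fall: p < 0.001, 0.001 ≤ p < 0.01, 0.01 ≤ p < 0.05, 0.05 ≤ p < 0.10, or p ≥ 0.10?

0.01 ≤ p < 0.05

t = (1.6333 − 3.2424) / 0.8840 = -1.820.
df = n − k − 1 = 112 − 4 − 1 = 107.
One-sided p = P(T_{107} < t) ≈ 0.0358.
So 0.01 ≤ p < 0.05.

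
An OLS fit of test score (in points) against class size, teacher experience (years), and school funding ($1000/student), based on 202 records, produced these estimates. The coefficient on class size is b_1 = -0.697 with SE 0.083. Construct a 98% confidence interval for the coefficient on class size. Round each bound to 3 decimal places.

df = n − k − 1 = 202 − 3 − 1 = 198.
t* = t_{0.01, 198} = 2.345328.
Margin = t* × SE = 2.345328 × 0.083 = 0.19466.
CI: -0.697 ± 0.19466 → (-0.892, -0.502).
With 98% confidence, each one-unit increase in class size is associated with a change of between -0.892 and -0.502 points in test score, holding the other predictors fixed.

(-0.892, -0.502)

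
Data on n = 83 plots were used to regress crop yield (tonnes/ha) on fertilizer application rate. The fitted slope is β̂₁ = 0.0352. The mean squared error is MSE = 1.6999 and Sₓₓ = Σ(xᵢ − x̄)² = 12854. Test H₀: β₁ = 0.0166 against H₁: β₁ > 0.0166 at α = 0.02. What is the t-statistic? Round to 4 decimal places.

t = 1.6174

SE(β̂₁) = √(MSE/Sₓₓ) = √(1.6999/12854) = 0.0114999.
t = (0.0352 − 0.0166) / 0.0114999 = 1.6174.
df = n − 2 = 81.
One-sided p ≈ 0.0548, which is ≥ 0.02, so fail to reject H₀.
The data do not give significant evidence that the true slope on fertilizer application rate exceeds 0.0166 tonnes/ha per unit.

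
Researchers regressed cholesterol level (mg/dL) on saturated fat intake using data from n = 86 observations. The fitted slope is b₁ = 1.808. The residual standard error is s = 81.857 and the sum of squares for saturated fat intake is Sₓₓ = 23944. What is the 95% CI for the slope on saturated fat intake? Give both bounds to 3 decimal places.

(0.756, 2.860)

SE(b₁) = s/√Sₓₓ = 81.857/√23944 = 0.529002.
df = n − 2 = 84.
t* = t_{0.025, 84} = 1.98861.
Margin = t* × SE = 1.98861 × 0.529002 = 1.05198.
CI: 1.808 ± 1.05198 → (0.756, 2.860).
With 95% confidence, each one-unit increase in saturated fat intake is associated with a change of between 0.756 and 2.860 mg/dL in cholesterol level.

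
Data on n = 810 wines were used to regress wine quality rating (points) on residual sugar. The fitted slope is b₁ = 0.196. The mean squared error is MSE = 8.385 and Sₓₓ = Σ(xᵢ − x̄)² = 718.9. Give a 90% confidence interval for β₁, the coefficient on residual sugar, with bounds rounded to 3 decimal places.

(0.018, 0.374)

SE(b₁) = √(MSE/Sₓₓ) = √(8.385/718.9) = 0.107998.
df = n − 2 = 808.
t* = t_{0.05, 808} = 1.646742.
Margin = t* × SE = 1.646742 × 0.107998 = 0.17785.
CI: 0.196 ± 0.17785 → (0.018, 0.374).
With 90% confidence, each one-unit increase in residual sugar is associated with a change of between 0.018 and 0.374 points in wine quality rating.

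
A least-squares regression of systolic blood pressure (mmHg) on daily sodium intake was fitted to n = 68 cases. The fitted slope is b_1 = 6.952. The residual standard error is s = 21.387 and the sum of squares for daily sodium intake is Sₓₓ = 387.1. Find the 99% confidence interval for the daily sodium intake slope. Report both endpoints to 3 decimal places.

(4.069, 9.835)

SE(b_1) = s/√Sₓₓ = 21.387/√387.1 = 1.08702.
df = n − 2 = 66.
t* = t_{0.005, 66} = 2.652394.
Margin = t* × SE = 2.652394 × 1.08702 = 2.88321.
CI: 6.952 ± 2.88321 → (4.069, 9.835).
With 99% confidence, each one-unit increase in daily sodium intake is associated with a change of between 4.069 and 9.835 mmHg in systolic blood pressure.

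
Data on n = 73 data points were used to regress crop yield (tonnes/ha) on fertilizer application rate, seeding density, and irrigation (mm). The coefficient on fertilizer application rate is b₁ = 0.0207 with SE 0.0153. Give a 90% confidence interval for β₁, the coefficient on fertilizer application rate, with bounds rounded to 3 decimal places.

(-0.005, 0.046)

df = n − k − 1 = 73 − 3 − 1 = 69.
t* = t_{0.05, 69} = 1.667239.
Margin = t* × SE = 1.667239 × 0.0153 = 0.02551.
CI: 0.0207 ± 0.02551 → (-0.005, 0.046).
With 90% confidence, each one-unit increase in fertilizer application rate is associated with a change of between -0.005 and 0.046 tonnes/ha in crop yield, holding the other predictors fixed.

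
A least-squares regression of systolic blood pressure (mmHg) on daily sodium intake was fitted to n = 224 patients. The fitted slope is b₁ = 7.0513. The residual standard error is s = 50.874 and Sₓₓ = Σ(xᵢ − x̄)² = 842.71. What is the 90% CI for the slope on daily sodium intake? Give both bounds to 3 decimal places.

(4.157, 9.946)

SE(b₁) = s/√Sₓₓ = 50.874/√842.71 = 1.7525.
df = n − 2 = 222.
t* = t_{0.05, 222} = 1.651746.
Margin = t* × SE = 1.651746 × 1.7525 = 2.89468.
CI: 7.0513 ± 2.89468 → (4.157, 9.946).
With 90% confidence, each one-unit increase in daily sodium intake is associated with a change of between 4.157 and 9.946 mmHg in systolic blood pressure.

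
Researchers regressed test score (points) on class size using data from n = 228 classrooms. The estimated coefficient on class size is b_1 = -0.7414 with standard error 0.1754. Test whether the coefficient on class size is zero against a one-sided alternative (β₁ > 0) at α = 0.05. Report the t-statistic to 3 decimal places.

H₀: β₁ = 0 vs H₁: β₁ > 0.
t = (b_1 − β₁⁰)/SE = -0.7414 / 0.1754 = -4.227.
df = n − 2 = 228 − 2 = 226.
One-sided p ≈ 1.0000, which is ≥ 0.05, so fail to reject H₀.
The data do not give significant evidence that the true slope on class size is positive.

t = -4.227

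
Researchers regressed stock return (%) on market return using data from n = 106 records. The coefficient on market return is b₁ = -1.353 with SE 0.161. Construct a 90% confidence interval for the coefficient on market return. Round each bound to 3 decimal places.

(-1.620, -1.086)

df = n − 2 = 106 − 2 = 104.
t* = t_{0.05, 104} = 1.659637.
Margin = t* × SE = 1.659637 × 0.161 = 0.26720.
CI: -1.353 ± 0.26720 → (-1.620, -1.086).
With 90% confidence, each one-unit increase in market return is associated with a change of between -1.620 and -1.086 % in stock return.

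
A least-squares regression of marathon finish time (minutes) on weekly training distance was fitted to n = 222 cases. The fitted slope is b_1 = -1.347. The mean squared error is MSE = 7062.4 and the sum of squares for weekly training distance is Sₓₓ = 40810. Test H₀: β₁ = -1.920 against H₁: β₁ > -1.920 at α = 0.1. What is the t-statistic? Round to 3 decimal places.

t = 1.377

SE(b_1) = √(MSE/Sₓₓ) = √(7062.4/40810) = 0.416.
t = (-1.347 − (-1.920)) / 0.416 = 1.377.
df = n − 2 = 220.
One-sided p ≈ 0.0849, which is < 0.1, so reject H₀.
There is evidence that the true slope on weekly training distance exceeds -1.920 minutes per unit.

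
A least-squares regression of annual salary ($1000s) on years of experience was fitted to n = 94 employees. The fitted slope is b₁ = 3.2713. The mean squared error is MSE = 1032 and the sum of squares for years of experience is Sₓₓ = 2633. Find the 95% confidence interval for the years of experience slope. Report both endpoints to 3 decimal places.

(2.028, 4.515)

SE(b₁) = √(MSE/Sₓₓ) = √(1032/2633) = 0.626058.
df = n − 2 = 92.
t* = t_{0.025, 92} = 1.986086.
Margin = t* × SE = 1.986086 × 0.626058 = 1.24340.
CI: 3.2713 ± 1.24340 → (2.028, 4.515).
With 95% confidence, each one-unit increase in years of experience is associated with a change of between 2.028 and 4.515 $1000s in annual salary.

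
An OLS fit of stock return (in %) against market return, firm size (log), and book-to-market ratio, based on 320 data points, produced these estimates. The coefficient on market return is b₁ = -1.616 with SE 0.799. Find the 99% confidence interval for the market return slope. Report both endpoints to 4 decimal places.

df = n − k − 1 = 320 − 3 − 1 = 316.
t* = t_{0.005, 316} = 2.591477.
Margin = t* × SE = 2.591477 × 0.799 = 2.070590.
CI: -1.616 ± 2.070590 → (-3.6866, 0.4546).
With 99% confidence, each one-unit increase in market return is associated with a change of between -3.6866 and 0.4546 % in stock return, holding the other predictors fixed.

(-3.6866, 0.4546)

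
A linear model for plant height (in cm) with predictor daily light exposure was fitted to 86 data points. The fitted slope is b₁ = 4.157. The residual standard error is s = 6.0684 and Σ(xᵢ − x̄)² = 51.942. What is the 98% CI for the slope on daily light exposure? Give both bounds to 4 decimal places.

SE(b₁) = s/√Sₓₓ = 6.0684/√51.942 = 0.842005.
df = n − 2 = 84.
t* = t_{0.01, 84} = 2.371564.
Margin = t* × SE = 2.371564 × 0.842005 = 1.996869.
CI: 4.157 ± 1.996869 → (2.1601, 6.1539).
With 98% confidence, each one-unit increase in daily light exposure is associated with a change of between 2.1601 and 6.1539 cm in plant height.

(2.1601, 6.1539)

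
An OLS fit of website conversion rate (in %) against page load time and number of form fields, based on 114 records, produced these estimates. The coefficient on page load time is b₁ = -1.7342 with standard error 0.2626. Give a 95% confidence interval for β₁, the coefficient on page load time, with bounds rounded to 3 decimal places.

df = n − k − 1 = 114 − 2 − 1 = 111.
t* = t_{0.025, 111} = 1.981567.
Margin = t* × SE = 1.981567 × 0.2626 = 0.52036.
CI: -1.7342 ± 0.52036 → (-2.255, -1.214).
With 95% confidence, each one-unit increase in page load time is associated with a change of between -2.255 and -1.214 % in website conversion rate, holding the other predictors fixed.

(-2.255, -1.214)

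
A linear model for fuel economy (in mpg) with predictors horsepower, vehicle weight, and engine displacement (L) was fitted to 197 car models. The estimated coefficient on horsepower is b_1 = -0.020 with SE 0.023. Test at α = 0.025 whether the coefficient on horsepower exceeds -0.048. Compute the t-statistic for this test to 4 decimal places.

H₀: β₁ = -0.048 vs H₁: β₁ > -0.048.
t = (b_1 − β₁⁰)/SE = (-0.020 − (-0.048)) / 0.023 = 1.2174.
df = n − k − 1 = 197 − 3 − 1 = 193.
One-sided p ≈ 0.1125, which is ≥ 0.025, so fail to reject H₀.
The data do not give significant evidence that the true slope on horsepower exceeds -0.048 mpg per unit, holding the other predictors fixed.

t = 1.2174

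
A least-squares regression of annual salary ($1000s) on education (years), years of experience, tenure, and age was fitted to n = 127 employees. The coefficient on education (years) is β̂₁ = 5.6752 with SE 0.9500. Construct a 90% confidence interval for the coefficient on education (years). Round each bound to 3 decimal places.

(4.101, 7.250)

df = n − k − 1 = 127 − 4 − 1 = 122.
t* = t_{0.05, 122} = 1.657439.
Margin = t* × SE = 1.657439 × 0.9500 = 1.57457.
CI: 5.6752 ± 1.57457 → (4.101, 7.250).
With 90% confidence, each one-unit increase in education (years) is associated with a change of between 4.101 and 7.250 $1000s in annual salary, holding the other predictors fixed.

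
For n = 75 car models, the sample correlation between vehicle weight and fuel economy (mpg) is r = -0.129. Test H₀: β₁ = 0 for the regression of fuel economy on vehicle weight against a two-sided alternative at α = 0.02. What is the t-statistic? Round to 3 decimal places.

t = -1.111

t = r·√(n − 2)/√(1 − r²) = -0.129·√73/√0.983359 = -1.111.
df = n − 2 = 73.
Two-sided p ≈ 0.2700, which is ≥ 0.02, so fail to reject H₀.
The data do not give significant evidence of a linear association between vehicle weight and fuel economy.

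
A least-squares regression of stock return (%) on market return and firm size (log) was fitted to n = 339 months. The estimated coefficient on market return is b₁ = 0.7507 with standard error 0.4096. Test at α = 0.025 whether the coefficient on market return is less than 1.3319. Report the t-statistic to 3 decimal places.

H₀: β₁ = 1.3319 vs H₁: β₁ < 1.3319.
t = (b₁ − β₁⁰)/SE = (0.7507 − 1.3319) / 0.4096 = -1.419.
df = n − k − 1 = 339 − 2 − 1 = 336.
One-sided p ≈ 0.0784, which is ≥ 0.025, so fail to reject H₀.
The data do not give significant evidence that the true slope on market return is below 1.3319 % per unit, holding the other predictors fixed.

t = -1.419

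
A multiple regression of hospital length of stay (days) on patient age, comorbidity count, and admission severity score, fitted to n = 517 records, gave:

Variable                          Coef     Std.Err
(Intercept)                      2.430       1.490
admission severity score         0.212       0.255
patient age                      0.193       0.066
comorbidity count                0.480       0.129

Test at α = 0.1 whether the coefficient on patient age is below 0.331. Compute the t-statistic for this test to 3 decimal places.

Read off: b = 0.193, SE = 0.066 for patient age.
H₀: β₁ = 0.331 vs H₁: β₁ < 0.331.
t = (0.193 − 0.331) / 0.066 = -2.091.
df = n − k − 1 = 517 − 3 − 1 = 513.
One-sided p ≈ 0.0185, which is < 0.1, so reject H₀.
There is evidence that the true slope on patient age is below 0.331 days per unit, holding the other predictors fixed.

t = -2.091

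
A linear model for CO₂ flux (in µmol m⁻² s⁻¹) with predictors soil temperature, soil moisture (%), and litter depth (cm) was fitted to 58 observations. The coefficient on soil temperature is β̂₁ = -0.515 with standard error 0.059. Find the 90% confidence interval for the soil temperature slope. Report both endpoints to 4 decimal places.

df = n − k − 1 = 58 − 3 − 1 = 54.
t* = t_{0.05, 54} = 1.673565.
Margin = t* × SE = 1.673565 × 0.059 = 0.098740.
CI: -0.515 ± 0.098740 → (-0.6137, -0.4163).
With 90% confidence, each one-unit increase in soil temperature is associated with a change of between -0.6137 and -0.4163 µmol m⁻² s⁻¹ in CO₂ flux, holding the other predictors fixed.

(-0.6137, -0.4163)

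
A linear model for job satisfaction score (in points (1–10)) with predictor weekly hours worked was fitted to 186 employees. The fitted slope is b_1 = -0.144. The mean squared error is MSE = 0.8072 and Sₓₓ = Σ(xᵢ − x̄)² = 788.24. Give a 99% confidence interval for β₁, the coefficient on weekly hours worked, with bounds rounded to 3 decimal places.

(-0.227, -0.061)

SE(b_1) = √(MSE/Sₓₓ) = √(0.8072/788.24) = 0.0320008.
df = n − 2 = 184.
t* = t_{0.005, 184} = 2.602813.
Margin = t* × SE = 2.602813 × 0.0320008 = 0.08329.
CI: -0.144 ± 0.08329 → (-0.227, -0.061).
With 99% confidence, each one-unit increase in weekly hours worked is associated with a change of between -0.227 and -0.061 points (1–10) in job satisfaction score.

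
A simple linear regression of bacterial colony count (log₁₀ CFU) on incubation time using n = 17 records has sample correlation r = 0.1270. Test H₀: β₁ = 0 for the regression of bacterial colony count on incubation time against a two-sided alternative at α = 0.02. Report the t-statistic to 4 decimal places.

t = r·√(n − 2)/√(1 − r²) = 0.1270·√15/√0.983871 = 0.4959.
df = n − 2 = 15.
Two-sided p ≈ 0.6272, which is ≥ 0.02, so fail to reject H₀.
The data do not give significant evidence of a linear association between incubation time and bacterial colony count.

t = 0.4959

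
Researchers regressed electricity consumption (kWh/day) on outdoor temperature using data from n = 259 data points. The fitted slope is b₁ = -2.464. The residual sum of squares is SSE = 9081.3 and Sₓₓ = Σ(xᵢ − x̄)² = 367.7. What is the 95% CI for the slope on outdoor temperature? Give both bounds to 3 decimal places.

(-3.074, -1.854)

MSE = SSE/(n − 2) = 9081.3/257 = 35.3358.
SE(b₁) = √(MSE/Sₓₓ) = √(35.3358/367.7) = 0.309999.
df = n − 2 = 257.
t* = t_{0.025, 257} = 1.969237.
Margin = t* × SE = 1.969237 × 0.309999 = 0.61046.
CI: -2.464 ± 0.61046 → (-3.074, -1.854).
With 95% confidence, each one-unit increase in outdoor temperature is associated with a change of between -3.074 and -1.854 kWh/day in electricity consumption.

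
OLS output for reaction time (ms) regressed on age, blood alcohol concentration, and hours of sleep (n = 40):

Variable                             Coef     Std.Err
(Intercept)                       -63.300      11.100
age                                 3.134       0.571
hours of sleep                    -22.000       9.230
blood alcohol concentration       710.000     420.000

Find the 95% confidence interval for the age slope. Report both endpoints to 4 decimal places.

Read off: b = 3.134, SE = 0.571 for age.
df = n − k − 1 = 40 − 3 − 1 = 36.
t* = t_{0.025, 36} = 2.028094.
Margin = t* × SE = 2.028094 × 0.571 = 1.158042.
CI: 3.134 ± 1.158042 → (1.9760, 4.2920).

(1.9760, 4.2920)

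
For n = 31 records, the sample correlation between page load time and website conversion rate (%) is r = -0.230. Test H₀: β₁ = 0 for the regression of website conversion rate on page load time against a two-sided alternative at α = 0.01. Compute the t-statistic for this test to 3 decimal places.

t = r·√(n − 2)/√(1 − r²) = -0.230·√29/√0.9471 = -1.273.
df = n − 2 = 29.
Two-sided p ≈ 0.2132, which is ≥ 0.01, so fail to reject H₀.
The data do not give significant evidence of a linear association between page load time and website conversion rate.

t = -1.273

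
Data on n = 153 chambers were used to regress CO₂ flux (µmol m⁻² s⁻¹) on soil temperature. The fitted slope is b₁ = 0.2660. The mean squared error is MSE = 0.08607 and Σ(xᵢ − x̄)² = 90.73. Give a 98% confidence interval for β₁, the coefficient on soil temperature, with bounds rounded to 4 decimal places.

SE(b₁) = √(MSE/Sₓₓ) = √(0.08607/90.73) = 0.0308.
df = n − 2 = 151.
t* = t_{0.01, 151} = 2.351297.
Margin = t* × SE = 2.351297 × 0.0308 = 0.072420.
CI: 0.2660 ± 0.072420 → (0.1936, 0.3384).
With 98% confidence, each one-unit increase in soil temperature is associated with a change of between 0.1936 and 0.3384 µmol m⁻² s⁻¹ in CO₂ flux.

(0.1936, 0.3384)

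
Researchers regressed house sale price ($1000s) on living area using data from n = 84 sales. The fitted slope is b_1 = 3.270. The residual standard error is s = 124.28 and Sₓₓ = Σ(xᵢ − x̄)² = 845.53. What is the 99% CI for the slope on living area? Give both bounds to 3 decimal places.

SE(b_1) = s/√Sₓₓ = 124.28/√845.53 = 4.27402.
df = n − 2 = 82.
t* = t_{0.005, 82} = 2.637123.
Margin = t* × SE = 2.637123 × 4.27402 = 11.27112.
CI: 3.270 ± 11.27112 → (-8.001, 14.541).
With 99% confidence, each one-unit increase in living area is associated with a change of between -8.001 and 14.541 $1000s in house sale price.

(-8.001, 14.541)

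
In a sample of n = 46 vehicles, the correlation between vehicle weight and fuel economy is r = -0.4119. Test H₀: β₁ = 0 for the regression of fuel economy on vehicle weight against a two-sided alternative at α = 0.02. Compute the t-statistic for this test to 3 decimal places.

t = -2.998

t = r·√(n − 2)/√(1 − r²) = -0.4119·√44/√0.830338 = -2.998.
df = n − 2 = 44.
Two-sided p ≈ 0.0045, which is < 0.02, so reject H₀.
There is evidence of a linear association between vehicle weight and fuel economy.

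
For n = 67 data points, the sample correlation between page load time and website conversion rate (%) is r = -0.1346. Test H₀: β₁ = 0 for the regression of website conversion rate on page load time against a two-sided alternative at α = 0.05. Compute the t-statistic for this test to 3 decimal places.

t = -1.095

t = r·√(n − 2)/√(1 − r²) = -0.1346·√65/√0.981883 = -1.095.
df = n − 2 = 65.
Two-sided p ≈ 0.2775, which is ≥ 0.05, so fail to reject H₀.
The data do not give significant evidence of a linear association between page load time and website conversion rate.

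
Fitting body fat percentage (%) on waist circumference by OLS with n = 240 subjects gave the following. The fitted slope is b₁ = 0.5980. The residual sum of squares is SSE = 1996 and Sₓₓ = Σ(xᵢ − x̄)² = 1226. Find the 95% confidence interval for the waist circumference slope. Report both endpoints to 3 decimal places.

MSE = SSE/(n − 2) = 1996/238 = 8.38655.
SE(b₁) = √(MSE/Sₓₓ) = √(8.38655/1226) = 0.0827078.
df = n − 2 = 238.
t* = t_{0.025, 238} = 1.969982.
Margin = t* × SE = 1.969982 × 0.0827078 = 0.16293.
CI: 0.5980 ± 0.16293 → (0.435, 0.761).
With 95% confidence, each one-unit increase in waist circumference is associated with a change of between 0.435 and 0.761 % in body fat percentage.

(0.435, 0.761)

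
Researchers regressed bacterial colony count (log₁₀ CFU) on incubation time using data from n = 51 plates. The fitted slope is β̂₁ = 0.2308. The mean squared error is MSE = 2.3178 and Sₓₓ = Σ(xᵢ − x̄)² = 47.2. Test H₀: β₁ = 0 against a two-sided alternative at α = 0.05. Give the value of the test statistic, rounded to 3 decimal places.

t = 1.042

SE(β̂₁) = √(MSE/Sₓₓ) = √(2.3178/47.2) = 0.221599.
t = 0.2308 / 0.221599 = 1.042.
df = n − 2 = 49.
Two-sided p ≈ 0.3027, which is ≥ 0.05, so fail to reject H₀.
The data do not give significant evidence of an association between incubation time and bacterial colony count.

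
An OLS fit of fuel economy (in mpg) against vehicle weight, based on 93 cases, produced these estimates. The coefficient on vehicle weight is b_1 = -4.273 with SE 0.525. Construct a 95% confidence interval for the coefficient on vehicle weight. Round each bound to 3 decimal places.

(-5.316, -3.230)

df = n − 2 = 93 − 2 = 91.
t* = t_{0.025, 91} = 1.986377.
Margin = t* × SE = 1.986377 × 0.525 = 1.04285.
CI: -4.273 ± 1.04285 → (-5.316, -3.230).
With 95% confidence, each one-unit increase in vehicle weight is associated with a change of between -5.316 and -3.230 mpg in fuel economy.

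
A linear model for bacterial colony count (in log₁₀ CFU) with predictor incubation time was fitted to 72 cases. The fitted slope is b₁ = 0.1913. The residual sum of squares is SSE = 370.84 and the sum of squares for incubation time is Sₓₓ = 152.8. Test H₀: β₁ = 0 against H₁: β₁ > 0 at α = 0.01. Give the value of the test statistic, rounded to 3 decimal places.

MSE = SSE/(n − 2) = 370.84/70 = 5.29771.
SE(b₁) = √(MSE/Sₓₓ) = √(5.29771/152.8) = 0.186201.
t = 0.1913 / 0.186201 = 1.027.
df = n − 2 = 70.
One-sided p ≈ 0.1539, which is ≥ 0.01, so fail to reject H₀.
The data do not give significant evidence that the true slope on incubation time is positive.

t = 1.027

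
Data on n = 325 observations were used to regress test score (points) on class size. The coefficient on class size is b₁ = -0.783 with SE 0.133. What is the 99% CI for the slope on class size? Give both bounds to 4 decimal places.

(-1.1276, -0.4384)

df = n − 2 = 325 − 2 = 323.
t* = t_{0.005, 323} = 2.591136.
Margin = t* × SE = 2.591136 × 0.133 = 0.344621.
CI: -0.783 ± 0.344621 → (-1.1276, -0.4384).
With 99% confidence, each one-unit increase in class size is associated with a change of between -1.1276 and -0.4384 points in test score.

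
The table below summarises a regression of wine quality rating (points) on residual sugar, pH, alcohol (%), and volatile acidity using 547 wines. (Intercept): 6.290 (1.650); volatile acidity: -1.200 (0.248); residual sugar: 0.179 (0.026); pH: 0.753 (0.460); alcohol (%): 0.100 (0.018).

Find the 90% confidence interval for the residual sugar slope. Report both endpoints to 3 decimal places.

Read off: b = 0.179, SE = 0.026 for residual sugar.
df = n − k − 1 = 547 − 4 − 1 = 542.
t* = t_{0.05, 542} = 1.64767.
Margin = t* × SE = 1.64767 × 0.026 = 0.04284.
CI: 0.179 ± 0.04284 → (0.136, 0.222).

(0.136, 0.222)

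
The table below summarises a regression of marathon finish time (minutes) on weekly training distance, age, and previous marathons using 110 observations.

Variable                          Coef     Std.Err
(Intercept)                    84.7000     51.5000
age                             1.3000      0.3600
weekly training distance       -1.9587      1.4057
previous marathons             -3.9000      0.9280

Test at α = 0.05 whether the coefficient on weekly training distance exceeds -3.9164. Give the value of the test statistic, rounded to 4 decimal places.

t = 1.3927

Read off: b = -1.9587, SE = 1.4057 for weekly training distance.
H₀: β₁ = -3.9164 vs H₁: β₁ > -3.9164.
t = (-1.9587 − (-3.9164)) / 1.4057 = 1.3927.
df = n − k − 1 = 110 − 3 − 1 = 106.
One-sided p ≈ 0.0833, which is ≥ 0.05, so fail to reject H₀.
The data do not give significant evidence that the true slope on weekly training distance exceeds -3.9164 minutes per unit, holding the other predictors fixed.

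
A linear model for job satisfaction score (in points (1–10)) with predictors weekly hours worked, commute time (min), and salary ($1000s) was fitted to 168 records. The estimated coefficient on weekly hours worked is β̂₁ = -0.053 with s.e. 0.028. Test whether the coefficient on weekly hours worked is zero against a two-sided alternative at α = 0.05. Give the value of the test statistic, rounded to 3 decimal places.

H₀: β₁ = 0 vs H₁: β₁ ≠ 0.
t = (β̂₁ − β₁⁰)/SE = -0.053 / 0.028 = -1.893.
df = n − k − 1 = 168 − 3 − 1 = 164.
Two-sided p ≈ 0.0601, which is ≥ 0.05, so fail to reject H₀.
The data do not give significant evidence of an association between weekly hours worked and job satisfaction score, after adjusting for the other predictors.

t = -1.893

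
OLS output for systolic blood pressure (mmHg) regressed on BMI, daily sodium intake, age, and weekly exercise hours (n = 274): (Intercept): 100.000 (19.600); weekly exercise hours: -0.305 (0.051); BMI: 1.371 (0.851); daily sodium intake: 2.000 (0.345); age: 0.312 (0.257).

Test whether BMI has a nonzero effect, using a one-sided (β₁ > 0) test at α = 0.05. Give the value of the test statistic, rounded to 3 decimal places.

t = 1.611

Read off: b = 1.371, SE = 0.851 for BMI.
H₀: β₁ = 0 vs H₁: β₁ > 0.
t = 1.371 / 0.851 = 1.611.
df = n − k − 1 = 274 − 4 − 1 = 269.
One-sided p ≈ 0.0542, which is ≥ 0.05, so fail to reject H₀.
The data do not give significant evidence that the true slope on BMI is positive, holding the other predictors fixed.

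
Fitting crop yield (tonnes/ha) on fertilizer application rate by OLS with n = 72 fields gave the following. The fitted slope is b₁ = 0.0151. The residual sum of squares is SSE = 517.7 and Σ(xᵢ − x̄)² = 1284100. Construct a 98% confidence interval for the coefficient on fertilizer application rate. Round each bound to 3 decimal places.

(0.009, 0.021)

MSE = SSE/(n − 2) = 517.7/70 = 7.39571.
SE(b₁) = √(MSE/Sₓₓ) = √(7.39571/1284100) = 0.00239989.
df = n − 2 = 70.
t* = t_{0.01, 70} = 2.380807.
Margin = t* × SE = 2.380807 × 0.00239989 = 0.00571.
CI: 0.0151 ± 0.00571 → (0.009, 0.021).
With 98% confidence, each one-unit increase in fertilizer application rate is associated with a change of between 0.009 and 0.021 tonnes/ha in crop yield.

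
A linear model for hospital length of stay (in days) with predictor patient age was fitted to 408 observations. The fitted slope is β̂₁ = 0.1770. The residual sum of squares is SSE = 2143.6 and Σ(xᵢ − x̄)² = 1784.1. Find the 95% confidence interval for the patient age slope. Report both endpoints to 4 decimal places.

(0.0701, 0.2839)

MSE = SSE/(n − 2) = 2143.6/406 = 5.2798.
SE(β̂₁) = √(MSE/Sₓₓ) = √(5.2798/1784.1) = 0.0544.
df = n − 2 = 406.
t* = t_{0.025, 406} = 1.965824.
Margin = t* × SE = 1.965824 × 0.0544 = 0.106941.
CI: 0.1770 ± 0.106941 → (0.0701, 0.2839).
With 95% confidence, each one-unit increase in patient age is associated with a change of between 0.0701 and 0.2839 days in hospital length of stay.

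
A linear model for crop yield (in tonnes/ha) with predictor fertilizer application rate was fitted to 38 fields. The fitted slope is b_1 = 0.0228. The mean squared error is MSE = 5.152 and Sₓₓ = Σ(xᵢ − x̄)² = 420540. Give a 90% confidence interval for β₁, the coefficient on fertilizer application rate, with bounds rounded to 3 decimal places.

(0.017, 0.029)

SE(b_1) = √(MSE/Sₓₓ) = √(5.152/420540) = 0.00350013.
df = n − 2 = 36.
t* = t_{0.05, 36} = 1.688298.
Margin = t* × SE = 1.688298 × 0.00350013 = 0.00591.
CI: 0.0228 ± 0.00591 → (0.017, 0.029).
With 90% confidence, each one-unit increase in fertilizer application rate is associated with a change of between 0.017 and 0.029 tonnes/ha in crop yield.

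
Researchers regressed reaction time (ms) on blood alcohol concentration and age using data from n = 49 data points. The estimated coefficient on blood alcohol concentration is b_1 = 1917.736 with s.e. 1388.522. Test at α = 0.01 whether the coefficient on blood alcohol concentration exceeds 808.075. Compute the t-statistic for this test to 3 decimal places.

t = 0.799

H₀: β₁ = 808.075 vs H₁: β₁ > 808.075.
t = (b_1 − β₁⁰)/SE = (1917.736 − 808.075) / 1388.522 = 0.799.
df = n − k − 1 = 49 − 2 − 1 = 46.
One-sided p ≈ 0.2142, which is ≥ 0.01, so fail to reject H₀.
The data do not give significant evidence that the true slope on blood alcohol concentration exceeds 808.075 ms per unit, holding the other predictors fixed.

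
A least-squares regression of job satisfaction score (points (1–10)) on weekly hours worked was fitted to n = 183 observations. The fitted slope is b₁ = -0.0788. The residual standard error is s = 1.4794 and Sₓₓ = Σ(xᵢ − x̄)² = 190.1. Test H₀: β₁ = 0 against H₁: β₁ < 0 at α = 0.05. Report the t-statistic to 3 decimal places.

t = -0.734

SE(b₁) = s/√Sₓₓ = 1.4794/√190.1 = 0.107299.
t = -0.0788 / 0.107299 = -0.734.
df = n − 2 = 181.
One-sided p ≈ 0.2318, which is ≥ 0.05, so fail to reject H₀.
The data do not give significant evidence that the true slope on weekly hours worked is negative.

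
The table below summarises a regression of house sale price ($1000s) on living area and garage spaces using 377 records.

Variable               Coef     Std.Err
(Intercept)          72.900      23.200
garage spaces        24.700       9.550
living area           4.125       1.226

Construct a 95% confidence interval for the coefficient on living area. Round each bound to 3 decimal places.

(1.714, 6.536)

Read off: b = 4.125, SE = 1.226 for living area.
df = n − k − 1 = 377 − 2 − 1 = 374.
t* = t_{0.025, 374} = 1.966327.
Margin = t* × SE = 1.966327 × 1.226 = 2.41072.
CI: 4.125 ± 2.41072 → (1.714, 6.536).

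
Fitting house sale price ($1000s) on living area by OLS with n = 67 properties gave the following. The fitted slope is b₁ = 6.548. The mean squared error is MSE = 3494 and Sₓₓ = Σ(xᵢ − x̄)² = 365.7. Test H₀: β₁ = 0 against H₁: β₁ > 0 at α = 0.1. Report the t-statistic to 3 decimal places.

SE(b₁) = √(MSE/Sₓₓ) = √(3494/365.7) = 3.091.
t = 6.548 / 3.091 = 2.118.
df = n − 2 = 65.
One-sided p ≈ 0.0190, which is < 0.1, so reject H₀.
There is evidence that the true slope on living area is positive.

t = 2.118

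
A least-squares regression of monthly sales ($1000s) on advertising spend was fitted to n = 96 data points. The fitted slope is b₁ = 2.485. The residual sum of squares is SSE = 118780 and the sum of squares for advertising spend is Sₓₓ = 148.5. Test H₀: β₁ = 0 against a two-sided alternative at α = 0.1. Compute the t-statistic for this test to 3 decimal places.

MSE = SSE/(n − 2) = 118780/94 = 1263.62.
SE(b₁) = √(MSE/Sₓₓ) = √(1263.62/148.5) = 2.91705.
t = 2.485 / 2.91705 = 0.852.
df = n − 2 = 94.
Two-sided p ≈ 0.3964, which is ≥ 0.1, so fail to reject H₀.
The data do not give significant evidence of an association between advertising spend and monthly sales.

t = 0.852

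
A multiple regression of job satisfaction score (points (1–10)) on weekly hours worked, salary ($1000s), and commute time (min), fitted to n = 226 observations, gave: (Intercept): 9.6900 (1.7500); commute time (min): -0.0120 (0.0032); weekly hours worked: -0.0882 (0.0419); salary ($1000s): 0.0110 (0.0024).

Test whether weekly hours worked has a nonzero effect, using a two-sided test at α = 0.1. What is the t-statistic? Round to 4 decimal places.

t = -2.1050

Read off: b = -0.0882, SE = 0.0419 for weekly hours worked.
H₀: β₁ = 0 vs H₁: β₁ ≠ 0.
t = -0.0882 / 0.0419 = -2.1050.
df = n − k − 1 = 226 − 3 − 1 = 222.
Two-sided p ≈ 0.0364, which is < 0.1, so reject H₀.
There is evidence that weekly hours worked is associated with job satisfaction score, holding the other predictors fixed.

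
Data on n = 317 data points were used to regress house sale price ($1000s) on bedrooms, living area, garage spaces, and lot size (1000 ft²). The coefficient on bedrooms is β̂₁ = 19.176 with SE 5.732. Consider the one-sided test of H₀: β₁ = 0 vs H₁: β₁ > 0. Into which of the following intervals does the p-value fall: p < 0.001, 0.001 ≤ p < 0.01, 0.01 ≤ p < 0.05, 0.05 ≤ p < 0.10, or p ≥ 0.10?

t = 19.176 / 5.732 = 3.345.
df = n − k − 1 = 317 − 4 − 1 = 312.
One-sided p = P(T_{312} > t) ≈ 0.0005.
So p < 0.001.

p < 0.001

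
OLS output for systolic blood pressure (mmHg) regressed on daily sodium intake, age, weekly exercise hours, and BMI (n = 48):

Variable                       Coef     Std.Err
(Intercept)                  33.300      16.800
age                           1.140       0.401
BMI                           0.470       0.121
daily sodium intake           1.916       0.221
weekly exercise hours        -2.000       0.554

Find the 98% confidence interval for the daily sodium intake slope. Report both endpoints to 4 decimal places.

Read off: b = 1.916, SE = 0.221 for daily sodium intake.
df = n − k − 1 = 48 − 4 − 1 = 43.
t* = t_{0.01, 43} = 2.41625.
Margin = t* × SE = 2.41625 × 0.221 = 0.533991.
CI: 1.916 ± 0.533991 → (1.3820, 2.4500).

(1.3820, 2.4500)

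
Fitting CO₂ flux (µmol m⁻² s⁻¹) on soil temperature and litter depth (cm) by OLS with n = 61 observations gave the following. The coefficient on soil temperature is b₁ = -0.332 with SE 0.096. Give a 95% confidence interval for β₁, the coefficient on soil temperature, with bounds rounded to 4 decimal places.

df = n − k − 1 = 61 − 2 − 1 = 58.
t* = t_{0.025, 58} = 2.001717.
Margin = t* × SE = 2.001717 × 0.096 = 0.192165.
CI: -0.332 ± 0.192165 → (-0.5242, -0.1398).
With 95% confidence, each one-unit increase in soil temperature is associated with a change of between -0.5242 and -0.1398 µmol m⁻² s⁻¹ in CO₂ flux, holding the other predictors fixed.

(-0.5242, -0.1398)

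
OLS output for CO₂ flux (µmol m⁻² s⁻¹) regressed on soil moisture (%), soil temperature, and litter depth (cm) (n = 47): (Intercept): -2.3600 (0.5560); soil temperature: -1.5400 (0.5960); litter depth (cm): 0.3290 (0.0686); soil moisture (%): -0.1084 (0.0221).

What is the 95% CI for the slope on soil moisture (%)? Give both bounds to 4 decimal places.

Read off: b = -0.1084, SE = 0.0221 for soil moisture (%).
df = n − k − 1 = 47 − 3 − 1 = 43.
t* = t_{0.025, 43} = 2.016692.
Margin = t* × SE = 2.016692 × 0.0221 = 0.044569.
CI: -0.1084 ± 0.044569 → (-0.1530, -0.0638).

(-0.1530, -0.0638)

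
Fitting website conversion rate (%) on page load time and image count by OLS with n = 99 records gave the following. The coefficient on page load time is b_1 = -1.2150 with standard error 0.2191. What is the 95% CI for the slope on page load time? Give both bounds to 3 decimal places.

df = n − k − 1 = 99 − 2 − 1 = 96.
t* = t_{0.025, 96} = 1.984984.
Margin = t* × SE = 1.984984 × 0.2191 = 0.43491.
CI: -1.2150 ± 0.43491 → (-1.650, -0.780).
With 95% confidence, each one-unit increase in page load time is associated with a change of between -1.650 and -0.780 % in website conversion rate, holding the other predictors fixed.

(-1.650, -0.780)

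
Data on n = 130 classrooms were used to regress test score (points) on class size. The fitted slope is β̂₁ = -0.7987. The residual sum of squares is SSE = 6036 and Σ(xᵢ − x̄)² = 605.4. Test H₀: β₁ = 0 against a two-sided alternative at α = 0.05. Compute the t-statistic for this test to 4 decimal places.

t = -2.8618

MSE = SSE/(n − 2) = 6036/128 = 47.1562.
SE(β̂₁) = √(MSE/Sₓₓ) = √(47.1562/605.4) = 0.279093.
t = -0.7987 / 0.279093 = -2.8618.
df = n − 2 = 128.
Two-sided p ≈ 0.0049, which is < 0.05, so reject H₀.
There is evidence that class size is associated with test score.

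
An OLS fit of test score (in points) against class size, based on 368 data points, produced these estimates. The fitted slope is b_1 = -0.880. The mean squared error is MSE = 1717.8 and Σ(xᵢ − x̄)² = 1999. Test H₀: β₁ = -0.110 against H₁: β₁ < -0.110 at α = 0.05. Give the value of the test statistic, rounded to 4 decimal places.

SE(b_1) = √(MSE/Sₓₓ) = √(1717.8/1999) = 0.927.
t = (-0.880 − (-0.110)) / 0.927 = -0.8306.
df = n − 2 = 366.
One-sided p ≈ 0.2034, which is ≥ 0.05, so fail to reject H₀.
The data do not give significant evidence that the true slope on class size is below -0.110 points per unit.

t = -0.8306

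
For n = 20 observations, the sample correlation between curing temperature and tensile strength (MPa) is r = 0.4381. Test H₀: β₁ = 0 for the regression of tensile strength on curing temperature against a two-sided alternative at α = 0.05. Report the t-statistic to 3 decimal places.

t = 2.068

t = r·√(n − 2)/√(1 − r²) = 0.4381·√18/√0.808068 = 2.068.
df = n − 2 = 18.
Two-sided p ≈ 0.0534, which is ≥ 0.05, so fail to reject H₀.
The data do not give significant evidence of a linear association between curing temperature and tensile strength.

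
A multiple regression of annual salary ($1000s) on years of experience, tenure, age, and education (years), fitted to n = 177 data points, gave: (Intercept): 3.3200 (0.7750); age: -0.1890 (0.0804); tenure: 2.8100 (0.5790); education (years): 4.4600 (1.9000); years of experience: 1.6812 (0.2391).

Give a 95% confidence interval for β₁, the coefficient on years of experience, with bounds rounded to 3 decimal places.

Read off: b = 1.6812, SE = 0.2391 for years of experience.
df = n − k − 1 = 177 − 4 − 1 = 172.
t* = t_{0.025, 172} = 1.973852.
Margin = t* × SE = 1.973852 × 0.2391 = 0.47195.
CI: 1.6812 ± 0.47195 → (1.209, 2.153).

(1.209, 2.153)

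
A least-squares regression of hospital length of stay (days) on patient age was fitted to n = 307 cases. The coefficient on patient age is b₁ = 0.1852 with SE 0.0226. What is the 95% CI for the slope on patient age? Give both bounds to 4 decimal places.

df = n − 2 = 307 − 2 = 305.
t* = t_{0.025, 305} = 1.967772.
Margin = t* × SE = 1.967772 × 0.0226 = 0.044472.
CI: 0.1852 ± 0.044472 → (0.1407, 0.2297).
With 95% confidence, each one-unit increase in patient age is associated with a change of between 0.1407 and 0.2297 days in hospital length of stay.

(0.1407, 0.2297)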